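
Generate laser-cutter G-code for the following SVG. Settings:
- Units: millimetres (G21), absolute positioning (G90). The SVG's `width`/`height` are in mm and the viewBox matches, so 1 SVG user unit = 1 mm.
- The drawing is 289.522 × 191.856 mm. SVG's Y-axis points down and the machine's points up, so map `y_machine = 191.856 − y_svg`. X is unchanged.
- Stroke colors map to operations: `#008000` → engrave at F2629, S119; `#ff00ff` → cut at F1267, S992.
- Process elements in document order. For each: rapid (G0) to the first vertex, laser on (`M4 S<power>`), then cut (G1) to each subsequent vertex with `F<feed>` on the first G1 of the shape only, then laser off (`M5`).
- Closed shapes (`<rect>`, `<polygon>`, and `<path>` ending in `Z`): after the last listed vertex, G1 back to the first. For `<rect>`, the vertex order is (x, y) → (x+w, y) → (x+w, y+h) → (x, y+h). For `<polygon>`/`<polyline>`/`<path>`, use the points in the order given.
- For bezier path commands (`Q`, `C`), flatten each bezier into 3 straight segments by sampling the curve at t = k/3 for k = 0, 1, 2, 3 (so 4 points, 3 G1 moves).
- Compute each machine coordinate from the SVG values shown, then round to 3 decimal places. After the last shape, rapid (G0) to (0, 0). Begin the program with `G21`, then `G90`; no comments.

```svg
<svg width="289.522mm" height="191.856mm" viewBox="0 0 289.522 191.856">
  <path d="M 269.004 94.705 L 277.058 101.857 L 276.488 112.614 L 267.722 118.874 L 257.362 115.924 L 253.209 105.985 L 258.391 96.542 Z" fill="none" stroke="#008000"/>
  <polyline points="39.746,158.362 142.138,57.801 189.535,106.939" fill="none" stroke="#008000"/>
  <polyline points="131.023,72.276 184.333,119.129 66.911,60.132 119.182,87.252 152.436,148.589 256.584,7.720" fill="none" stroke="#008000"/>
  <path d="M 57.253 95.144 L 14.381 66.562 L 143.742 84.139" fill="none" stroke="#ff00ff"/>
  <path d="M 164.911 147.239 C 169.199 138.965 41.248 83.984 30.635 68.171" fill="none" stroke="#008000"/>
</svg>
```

G21
G90
G0 X269.004 Y97.151
M4 S119
G1 X277.058 Y89.999 F2629
G1 X276.488 Y79.242
G1 X267.722 Y72.982
G1 X257.362 Y75.932
G1 X253.209 Y85.871
G1 X258.391 Y95.314
G1 X269.004 Y97.151
M5
G0 X39.746 Y33.494
M4 S119
G1 X142.138 Y134.055 F2629
G1 X189.535 Y84.917
M5
G0 X131.023 Y119.580
M4 S119
G1 X184.333 Y72.727 F2629
G1 X66.911 Y131.724
G1 X119.182 Y104.604
G1 X152.436 Y43.267
G1 X256.584 Y184.136
M5
G0 X57.253 Y96.712
M4 S992
G1 X14.381 Y125.294 F1267
G1 X143.742 Y107.717
M5
G0 X164.911 Y44.617
M4 S119
G1 X134.363 Y65.279 F2629
G1 X71.117 Y97.997
G1 X30.635 Y123.685
M5
G0 X0.000 Y0.000

Since the viewBox matches the mm dimensions, user units are millimetres directly. The only transform is the Y-flip y_m = 191.856 − y_svg.

Shape 1 is a regular polygon drawn with `<path>`. Its stroke #008000 means engrave at S119, F2629. After flipping Y the toolpath is (269.004,97.151) → (277.058,89.999) → (276.488,79.242) → (267.722,72.982) → (257.362,75.932) → (253.209,85.871) → (258.391,95.314) → (269.004,97.151), returning to the start.

Shape 2 is a open polyline drawn with `<polyline>`. Its stroke #008000 means engrave at S119, F2629. After flipping Y the toolpath is (39.746,33.494) → (142.138,134.055) → (189.535,84.917).

Shape 3 is a open polyline drawn with `<polyline>`. Its stroke #008000 means engrave at S119, F2629. After flipping Y the toolpath is (131.023,119.580) → (184.333,72.727) → (66.911,131.724) → (119.182,104.604) → (152.436,43.267) → (256.584,184.136).

Shape 4 is a open polyline drawn with `<path>`. Its stroke #ff00ff means cut at S992, F1267. After flipping Y the toolpath is (57.253,96.712) → (14.381,125.294) → (143.742,107.717).

Shape 5 is a cubic bezier drawn with `<path>`. Its stroke #008000 means engrave at S119, F2629. After flipping Y the toolpath is (164.911,44.617) → (134.363,65.279) → (71.117,97.997) → (30.635,123.685).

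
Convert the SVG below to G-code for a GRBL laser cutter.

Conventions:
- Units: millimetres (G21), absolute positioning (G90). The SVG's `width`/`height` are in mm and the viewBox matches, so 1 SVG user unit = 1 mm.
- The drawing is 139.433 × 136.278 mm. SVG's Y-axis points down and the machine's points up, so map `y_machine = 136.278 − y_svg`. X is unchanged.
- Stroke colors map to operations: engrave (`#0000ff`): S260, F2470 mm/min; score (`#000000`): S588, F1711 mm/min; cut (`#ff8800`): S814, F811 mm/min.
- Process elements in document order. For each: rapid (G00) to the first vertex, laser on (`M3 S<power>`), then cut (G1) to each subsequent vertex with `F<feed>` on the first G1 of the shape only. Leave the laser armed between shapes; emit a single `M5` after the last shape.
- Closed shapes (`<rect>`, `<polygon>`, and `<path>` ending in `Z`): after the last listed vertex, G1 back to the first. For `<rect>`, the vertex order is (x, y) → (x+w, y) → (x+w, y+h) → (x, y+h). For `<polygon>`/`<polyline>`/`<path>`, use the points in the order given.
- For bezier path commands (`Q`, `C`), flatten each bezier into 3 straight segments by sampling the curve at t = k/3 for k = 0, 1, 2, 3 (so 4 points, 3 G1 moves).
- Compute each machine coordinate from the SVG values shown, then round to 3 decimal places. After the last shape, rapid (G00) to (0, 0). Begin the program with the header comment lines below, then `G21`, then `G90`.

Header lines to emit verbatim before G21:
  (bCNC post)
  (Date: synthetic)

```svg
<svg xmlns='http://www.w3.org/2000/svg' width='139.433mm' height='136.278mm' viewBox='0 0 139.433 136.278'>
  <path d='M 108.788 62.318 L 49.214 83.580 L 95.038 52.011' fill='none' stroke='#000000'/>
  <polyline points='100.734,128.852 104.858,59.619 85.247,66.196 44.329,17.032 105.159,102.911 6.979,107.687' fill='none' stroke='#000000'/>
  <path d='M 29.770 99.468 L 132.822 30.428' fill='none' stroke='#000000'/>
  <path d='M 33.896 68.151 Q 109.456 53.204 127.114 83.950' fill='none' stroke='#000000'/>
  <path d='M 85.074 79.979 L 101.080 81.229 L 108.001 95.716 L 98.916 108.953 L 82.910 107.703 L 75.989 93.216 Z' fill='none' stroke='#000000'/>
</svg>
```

(bCNC post)
(Date: synthetic)
G21
G90
G00 X108.788 Y73.960
M3 S588
G1 X49.214 Y52.698 F1711
G1 X95.038 Y84.267
G00 X100.734 Y7.426
M3 S588
G1 X104.858 Y76.659 F1711
G1 X85.247 Y70.082
G1 X44.329 Y119.246
G1 X105.159 Y33.367
G1 X6.979 Y28.591
G00 X29.770 Y36.810
M3 S588
G1 X132.822 Y105.850 F1711
G00 X33.896 Y68.127
M3 S588
G1 X77.836 Y73.015 F1711
G1 X108.908 Y67.748
G1 X127.114 Y52.328
G00 X85.074 Y56.299
M3 S588
G1 X101.080 Y55.049 F1711
G1 X108.001 Y40.562
G1 X98.916 Y27.325
G1 X82.910 Y28.575
G1 X75.989 Y43.062
G1 X85.074 Y56.299
M5
G00 X0.000 Y0.000

viewBox `0 0 139.433 136.278` with mm width/height → 1 unit = 1 mm. Flip: y_m = 136.278 − y_svg.

**Shape 1** — `<path>` open polyline, stroke `#000000` → score (S588, F1711). Machine vertices: (108.788,73.960) → (49.214,52.698) → (95.038,84.267). Open path.

**Shape 2** — `<polyline>` open polyline, stroke `#000000` → score (S588, F1711). Machine vertices: (100.734,7.426) → (104.858,76.659) → (85.247,70.082) → (44.329,119.246) → (105.159,33.367) → (6.979,28.591). Open path.

**Shape 3** — `<path>` line segment, stroke `#000000` → score (S588, F1711). Machine vertices: (29.770,36.810) → (132.822,105.850). Open path.

**Shape 4** — `<path>` quadratic bezier, stroke `#000000` → score (S588, F1711). Control points (SVG): P0=(33.896,68.151), P1=(109.456,53.204), P2=(127.114,83.950); sampled at t=k/3. Machine vertices: (33.896,68.127) → (77.836,73.015) → (108.908,67.748) → (127.114,52.328). Open path.

**Shape 5** — `<path>` regular polygon, stroke `#000000` → score (S588, F1711). Machine vertices: (85.074,56.299) → (101.080,55.049) → (108.001,40.562) → (98.916,27.325) → (82.910,28.575) → (75.989,43.062) → (85.074,56.299). Closed: final G1 returns to the first vertex.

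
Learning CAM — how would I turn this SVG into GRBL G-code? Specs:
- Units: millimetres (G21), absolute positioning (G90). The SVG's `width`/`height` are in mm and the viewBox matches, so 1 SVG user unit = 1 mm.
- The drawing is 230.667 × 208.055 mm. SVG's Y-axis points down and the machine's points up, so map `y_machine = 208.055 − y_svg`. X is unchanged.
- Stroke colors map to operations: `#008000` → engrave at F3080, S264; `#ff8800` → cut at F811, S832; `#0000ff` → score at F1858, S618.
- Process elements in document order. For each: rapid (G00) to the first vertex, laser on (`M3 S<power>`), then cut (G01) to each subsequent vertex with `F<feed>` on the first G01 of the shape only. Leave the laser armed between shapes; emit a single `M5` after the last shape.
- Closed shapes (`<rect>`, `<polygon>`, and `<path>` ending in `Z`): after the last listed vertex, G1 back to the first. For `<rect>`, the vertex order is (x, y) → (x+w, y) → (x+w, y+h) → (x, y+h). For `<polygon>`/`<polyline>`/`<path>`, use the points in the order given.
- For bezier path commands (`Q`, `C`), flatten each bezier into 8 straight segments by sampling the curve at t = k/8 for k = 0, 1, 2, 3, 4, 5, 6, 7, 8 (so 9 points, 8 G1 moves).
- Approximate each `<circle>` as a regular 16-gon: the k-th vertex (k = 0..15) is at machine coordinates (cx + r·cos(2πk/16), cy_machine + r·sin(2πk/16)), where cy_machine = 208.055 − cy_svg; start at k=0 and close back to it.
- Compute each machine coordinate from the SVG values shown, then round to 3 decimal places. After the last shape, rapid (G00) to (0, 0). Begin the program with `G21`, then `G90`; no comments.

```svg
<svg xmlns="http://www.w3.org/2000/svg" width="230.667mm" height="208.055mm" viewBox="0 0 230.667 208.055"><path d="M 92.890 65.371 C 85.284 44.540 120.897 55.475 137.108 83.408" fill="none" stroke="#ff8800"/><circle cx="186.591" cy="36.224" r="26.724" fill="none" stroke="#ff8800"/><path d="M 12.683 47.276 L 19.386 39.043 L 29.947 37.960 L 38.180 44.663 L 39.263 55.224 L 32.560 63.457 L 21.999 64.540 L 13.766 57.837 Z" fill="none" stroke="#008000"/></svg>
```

1 u = 1 mm; y_m = 208.055 − y.

[1] `<path>` cubic bezier, #ff8800→cut S832 F811: (92.890,142.684) → (91.941,149.035) → (94.311,152.582) → (99.264,153.496) → (106.068,151.952) → (113.988,148.122) → (122.290,142.179) → (130.242,134.296) → (137.108,124.647)

[2] `<circle>` circle, #ff8800→cut S832 F811: (213.315,171.831) → (211.281,182.058) → (205.488,190.728) → (196.818,196.521) → (186.591,198.555) → (176.364,196.521) → (167.694,190.728) → (161.901,182.058) → (159.867,171.831) → (161.901,161.604) → (167.694,152.934) → (176.364,147.141) → (186.591,145.107) → (196.818,147.141) → (205.488,152.934) → (211.281,161.604) → (213.315,171.831) (closed)

[3] `<path>` regular polygon, #008000→engrave S264 F3080: (12.683,160.779) → (19.386,169.012) → (29.947,170.095) → (38.180,163.392) → (39.263,152.831) → (32.560,144.598) → (21.999,143.515) → (13.766,150.218) → (12.683,160.779) (closed)

G21
G90
G00 X92.890 Y142.684
M3 S832
G01 X91.941 Y149.035 F811
G01 X94.311 Y152.582
G01 X99.264 Y153.496
G01 X106.068 Y151.952
G01 X113.988 Y148.122
G01 X122.290 Y142.179
G01 X130.242 Y134.296
G01 X137.108 Y124.647
G00 X213.315 Y171.831
M3 S832
G01 X211.281 Y182.058 F811
G01 X205.488 Y190.728
G01 X196.818 Y196.521
G01 X186.591 Y198.555
G01 X176.364 Y196.521
G01 X167.694 Y190.728
G01 X161.901 Y182.058
G01 X159.867 Y171.831
G01 X161.901 Y161.604
G01 X167.694 Y152.934
G01 X176.364 Y147.141
G01 X186.591 Y145.107
G01 X196.818 Y147.141
G01 X205.488 Y152.934
G01 X211.281 Y161.604
G01 X213.315 Y171.831
G00 X12.683 Y160.779
M3 S264
G01 X19.386 Y169.012 F3080
G01 X29.947 Y170.095
G01 X38.180 Y163.392
G01 X39.263 Y152.831
G01 X32.560 Y144.598
G01 X21.999 Y143.515
G01 X13.766 Y150.218
G01 X12.683 Y160.779
M5
G00 X0.000 Y0.000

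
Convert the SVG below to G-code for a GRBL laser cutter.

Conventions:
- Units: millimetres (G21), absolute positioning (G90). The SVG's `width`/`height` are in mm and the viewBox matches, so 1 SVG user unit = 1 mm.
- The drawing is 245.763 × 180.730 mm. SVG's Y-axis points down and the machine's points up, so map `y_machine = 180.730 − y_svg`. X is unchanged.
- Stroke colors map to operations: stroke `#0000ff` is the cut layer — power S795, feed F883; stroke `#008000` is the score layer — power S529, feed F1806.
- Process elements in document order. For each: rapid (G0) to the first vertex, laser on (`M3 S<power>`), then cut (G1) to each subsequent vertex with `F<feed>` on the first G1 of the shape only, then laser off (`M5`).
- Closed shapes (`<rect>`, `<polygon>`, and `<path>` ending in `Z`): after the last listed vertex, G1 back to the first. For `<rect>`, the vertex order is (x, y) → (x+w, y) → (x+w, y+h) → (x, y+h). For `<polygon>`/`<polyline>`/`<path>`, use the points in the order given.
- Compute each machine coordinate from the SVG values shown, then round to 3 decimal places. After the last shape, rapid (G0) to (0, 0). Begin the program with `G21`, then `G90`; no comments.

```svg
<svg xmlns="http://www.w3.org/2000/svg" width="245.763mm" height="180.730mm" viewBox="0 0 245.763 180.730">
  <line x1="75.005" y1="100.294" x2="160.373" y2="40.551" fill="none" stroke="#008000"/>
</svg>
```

G21
G90
G0 X75.005 Y80.436
M3 S529
G1 X160.373 Y140.179 F1806
M5
G0 X0.000 Y0.000

Since the viewBox matches the mm dimensions, user units are millimetres directly. The only transform is the Y-flip y_m = 180.730 − y_svg.

Shape 1 is a line segment drawn with `<line>`. Its stroke #008000 means score at S529, F1806. After flipping Y the toolpath is (75.005,80.436) → (160.373,140.179).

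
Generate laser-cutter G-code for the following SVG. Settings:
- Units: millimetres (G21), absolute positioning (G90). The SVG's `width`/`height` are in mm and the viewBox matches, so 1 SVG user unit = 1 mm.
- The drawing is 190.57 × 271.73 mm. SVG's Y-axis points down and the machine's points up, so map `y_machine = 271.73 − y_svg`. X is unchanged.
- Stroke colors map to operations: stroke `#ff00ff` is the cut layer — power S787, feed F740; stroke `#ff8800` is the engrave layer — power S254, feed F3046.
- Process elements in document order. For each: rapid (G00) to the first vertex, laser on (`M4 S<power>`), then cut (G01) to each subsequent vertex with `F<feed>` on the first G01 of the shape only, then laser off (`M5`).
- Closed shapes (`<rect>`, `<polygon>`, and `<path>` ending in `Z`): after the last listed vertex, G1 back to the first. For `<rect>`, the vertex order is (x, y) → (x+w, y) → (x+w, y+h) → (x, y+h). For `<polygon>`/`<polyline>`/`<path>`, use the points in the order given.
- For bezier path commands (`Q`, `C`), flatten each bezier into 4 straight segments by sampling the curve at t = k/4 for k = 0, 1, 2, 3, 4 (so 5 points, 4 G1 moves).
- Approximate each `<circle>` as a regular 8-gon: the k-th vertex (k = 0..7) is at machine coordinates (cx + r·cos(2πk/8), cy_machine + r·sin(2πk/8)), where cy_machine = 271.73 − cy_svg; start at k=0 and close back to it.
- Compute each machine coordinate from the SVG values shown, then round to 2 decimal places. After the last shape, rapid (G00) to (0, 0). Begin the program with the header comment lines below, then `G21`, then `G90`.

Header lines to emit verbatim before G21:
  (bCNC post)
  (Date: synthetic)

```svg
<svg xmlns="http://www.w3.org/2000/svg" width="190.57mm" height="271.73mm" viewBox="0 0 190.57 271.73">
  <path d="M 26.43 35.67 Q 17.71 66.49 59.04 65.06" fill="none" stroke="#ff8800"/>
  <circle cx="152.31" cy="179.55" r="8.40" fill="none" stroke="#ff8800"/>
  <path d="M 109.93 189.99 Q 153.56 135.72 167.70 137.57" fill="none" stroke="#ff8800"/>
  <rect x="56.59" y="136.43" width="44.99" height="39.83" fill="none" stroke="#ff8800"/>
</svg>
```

(bCNC post)
(Date: synthetic)
G21
G90
G00 X26.43 Y236.06
M4 S254
G01 X25.20 Y222.67 F3046
G01 X30.22 Y213.30
G01 X41.50 Y207.97
G01 X59.04 Y206.67
M5
G00 X160.71 Y92.18
M4 S254
G01 X158.25 Y98.12 F3046
G01 X152.31 Y100.58
G01 X146.37 Y98.12
G01 X143.91 Y92.18
G01 X146.37 Y86.24
G01 X152.31 Y83.78
G01 X158.25 Y86.24
G01 X160.71 Y92.18
M5
G00 X109.93 Y81.74
M4 S254
G01 X129.90 Y105.37 F3046
G01 X146.19 Y121.98
G01 X158.79 Y131.58
G01 X167.70 Y134.16
M5
G00 X56.59 Y135.30
M4 S254
G01 X101.58 Y135.30 F3046
G01 X101.58 Y95.47
G01 X56.59 Y95.47
G01 X56.59 Y135.30
M5
G00 X0.00 Y0.00

Since the viewBox matches the mm dimensions, user units are millimetres directly. The only transform is the Y-flip y_m = 271.73 − y_svg.

Shape 1 is a quadratic bezier drawn with `<path>`. Its stroke #ff8800 means engrave at S254, F3046. After flipping Y the toolpath is (26.43,236.06) → (25.20,222.67) → (30.22,213.30) → (41.50,207.97) → (59.04,206.67).

Shape 2 is a circle drawn with `<circle>`. Its stroke #ff8800 means engrave at S254, F3046. After flipping Y the toolpath is (160.71,92.18) → (158.25,98.12) → (152.31,100.58) → (146.37,98.12) → (143.91,92.18) → (146.37,86.24) → (152.31,83.78) → (158.25,86.24) → (160.71,92.18), returning to the start.

Shape 3 is a quadratic bezier drawn with `<path>`. Its stroke #ff8800 means engrave at S254, F3046. After flipping Y the toolpath is (109.93,81.74) → (129.90,105.37) → (146.19,121.98) → (158.79,131.58) → (167.70,134.16).

Shape 4 is a rectangle drawn with `<rect>`. Its stroke #ff8800 means engrave at S254, F3046. After flipping Y the toolpath is (56.59,135.30) → (101.58,135.30) → (101.58,95.47) → (56.59,95.47) → (56.59,135.30), returning to the start.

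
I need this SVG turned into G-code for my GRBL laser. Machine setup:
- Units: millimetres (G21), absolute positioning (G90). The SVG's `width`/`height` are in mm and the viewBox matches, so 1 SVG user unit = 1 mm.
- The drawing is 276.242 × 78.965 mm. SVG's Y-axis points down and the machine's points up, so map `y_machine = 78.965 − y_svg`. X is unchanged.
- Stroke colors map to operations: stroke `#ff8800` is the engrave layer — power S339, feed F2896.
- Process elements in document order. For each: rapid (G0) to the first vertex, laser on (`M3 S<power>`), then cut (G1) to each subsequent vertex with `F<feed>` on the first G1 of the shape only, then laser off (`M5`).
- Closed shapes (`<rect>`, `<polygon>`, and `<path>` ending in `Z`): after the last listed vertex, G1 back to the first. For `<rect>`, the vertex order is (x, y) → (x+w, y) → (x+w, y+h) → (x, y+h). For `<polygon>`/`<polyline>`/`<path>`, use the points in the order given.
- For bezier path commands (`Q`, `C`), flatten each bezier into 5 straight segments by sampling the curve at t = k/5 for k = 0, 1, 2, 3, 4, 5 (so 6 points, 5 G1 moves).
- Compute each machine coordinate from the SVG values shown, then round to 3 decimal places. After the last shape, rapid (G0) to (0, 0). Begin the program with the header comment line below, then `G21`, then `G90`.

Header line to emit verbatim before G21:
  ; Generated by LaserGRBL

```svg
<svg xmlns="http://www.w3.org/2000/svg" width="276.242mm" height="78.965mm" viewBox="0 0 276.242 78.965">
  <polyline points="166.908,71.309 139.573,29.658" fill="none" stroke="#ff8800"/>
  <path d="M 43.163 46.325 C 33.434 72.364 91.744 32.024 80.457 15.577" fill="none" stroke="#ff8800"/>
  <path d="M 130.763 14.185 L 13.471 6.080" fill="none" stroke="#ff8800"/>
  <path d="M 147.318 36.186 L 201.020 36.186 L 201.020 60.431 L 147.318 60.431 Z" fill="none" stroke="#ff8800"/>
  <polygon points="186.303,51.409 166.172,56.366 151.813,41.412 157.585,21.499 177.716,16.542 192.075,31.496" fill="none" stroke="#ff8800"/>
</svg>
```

; Generated by LaserGRBL
G21
G90
G0 X166.908 Y7.656
M3 S339
G1 X139.573 Y49.307 F2896
M5
G0 X43.163 Y32.640
M3 S339
G1 X44.389 Y24.260 F2896
G1 X55.338 Y27.478
G1 X69.404 Y37.960
G1 X79.979 Y51.375
G1 X80.457 Y63.388
M5
G0 X130.763 Y64.780
M3 S339
G1 X13.471 Y72.885 F2896
M5
G0 X147.318 Y42.779
M3 S339
G1 X201.020 Y42.779 F2896
G1 X201.020 Y18.534
G1 X147.318 Y18.534
G1 X147.318 Y42.779
M5
G0 X186.303 Y27.556
M3 S339
G1 X166.172 Y22.599 F2896
G1 X151.813 Y37.553
G1 X157.585 Y57.466
G1 X177.716 Y62.423
G1 X192.075 Y47.469
G1 X186.303 Y27.556
M5
G0 X0.000 Y0.000

1 u = 1 mm; y_m = 78.965 − y.

[1] `<polyline>` line segment, #ff8800→engrave S339 F2896: (166.908,7.656) → (139.573,49.307)

[2] `<path>` cubic bezier, #ff8800→engrave S339 F2896: (43.163,32.640) → (44.389,24.260) → (55.338,27.478) → (69.404,37.960) → (79.979,51.375) → (80.457,63.388)

[3] `<path>` line segment, #ff8800→engrave S339 F2896: (130.763,64.780) → (13.471,72.885)

[4] `<path>` rectangle, #ff8800→engrave S339 F2896: (147.318,42.779) → (201.020,42.779) → (201.020,18.534) → (147.318,18.534) → (147.318,42.779) (closed)

[5] `<polygon>` regular polygon, #ff8800→engrave S339 F2896: (186.303,27.556) → (166.172,22.599) → (151.813,37.553) → (157.585,57.466) → (177.716,62.423) → (192.075,47.469) → (186.303,27.556) (closed)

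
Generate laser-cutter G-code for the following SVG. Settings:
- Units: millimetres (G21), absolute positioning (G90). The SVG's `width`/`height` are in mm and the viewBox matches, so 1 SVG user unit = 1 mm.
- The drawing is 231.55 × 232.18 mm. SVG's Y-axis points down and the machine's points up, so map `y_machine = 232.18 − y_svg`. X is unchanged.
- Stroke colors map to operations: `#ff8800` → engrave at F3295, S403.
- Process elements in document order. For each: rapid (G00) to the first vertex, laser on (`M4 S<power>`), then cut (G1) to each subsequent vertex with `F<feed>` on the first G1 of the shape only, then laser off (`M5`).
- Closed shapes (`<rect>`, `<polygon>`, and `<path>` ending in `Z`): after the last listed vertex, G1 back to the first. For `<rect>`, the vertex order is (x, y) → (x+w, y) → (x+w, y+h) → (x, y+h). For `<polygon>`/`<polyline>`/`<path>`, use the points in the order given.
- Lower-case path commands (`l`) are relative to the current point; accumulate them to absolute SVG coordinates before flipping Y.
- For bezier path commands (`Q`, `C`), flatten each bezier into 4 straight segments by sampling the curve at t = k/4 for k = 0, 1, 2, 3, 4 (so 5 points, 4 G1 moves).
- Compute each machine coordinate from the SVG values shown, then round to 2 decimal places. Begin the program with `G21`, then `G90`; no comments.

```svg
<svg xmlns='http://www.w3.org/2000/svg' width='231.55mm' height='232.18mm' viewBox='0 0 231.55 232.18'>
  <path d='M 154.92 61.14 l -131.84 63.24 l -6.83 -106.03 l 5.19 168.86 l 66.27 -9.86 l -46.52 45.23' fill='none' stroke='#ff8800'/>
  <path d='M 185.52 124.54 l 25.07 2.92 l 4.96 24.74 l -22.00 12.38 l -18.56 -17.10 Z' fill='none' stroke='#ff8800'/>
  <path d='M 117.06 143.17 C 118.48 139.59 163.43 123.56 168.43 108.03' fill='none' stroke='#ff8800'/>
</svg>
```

G21
G90
G00 X154.92 Y171.04
M4 S403
G1 X23.08 Y107.80 F3295
G1 X16.25 Y213.83
G1 X21.44 Y44.97
G1 X87.71 Y54.83
G1 X41.19 Y9.60
M5
G00 X185.52 Y107.64
M4 S403
G1 X210.59 Y104.72 F3295
G1 X215.55 Y79.98
G1 X193.55 Y67.60
G1 X174.99 Y84.70
G1 X185.52 Y107.64
M5
G00 X117.06 Y89.01
M4 S403
G1 X124.98 Y93.83 F3295
G1 X141.40 Y102.10
G1 X158.49 Y112.61
G1 X168.43 Y124.15
M5

1 u = 1 mm; y_m = 232.18 − y.

[1] `<path>` open polyline, #ff8800→engrave S403 F3295: (154.92,171.04) → (23.08,107.80) → (16.25,213.83) → (21.44,44.97) → (87.71,54.83) → (41.19,9.60)

[2] `<path>` regular polygon, #ff8800→engrave S403 F3295: (185.52,107.64) → (210.59,104.72) → (215.55,79.98) → (193.55,67.60) → (174.99,84.70) → (185.52,107.64) (closed)

[3] `<path>` cubic bezier, #ff8800→engrave S403 F3295: (117.06,89.01) → (124.98,93.83) → (141.40,102.10) → (158.49,112.61) → (168.43,124.15)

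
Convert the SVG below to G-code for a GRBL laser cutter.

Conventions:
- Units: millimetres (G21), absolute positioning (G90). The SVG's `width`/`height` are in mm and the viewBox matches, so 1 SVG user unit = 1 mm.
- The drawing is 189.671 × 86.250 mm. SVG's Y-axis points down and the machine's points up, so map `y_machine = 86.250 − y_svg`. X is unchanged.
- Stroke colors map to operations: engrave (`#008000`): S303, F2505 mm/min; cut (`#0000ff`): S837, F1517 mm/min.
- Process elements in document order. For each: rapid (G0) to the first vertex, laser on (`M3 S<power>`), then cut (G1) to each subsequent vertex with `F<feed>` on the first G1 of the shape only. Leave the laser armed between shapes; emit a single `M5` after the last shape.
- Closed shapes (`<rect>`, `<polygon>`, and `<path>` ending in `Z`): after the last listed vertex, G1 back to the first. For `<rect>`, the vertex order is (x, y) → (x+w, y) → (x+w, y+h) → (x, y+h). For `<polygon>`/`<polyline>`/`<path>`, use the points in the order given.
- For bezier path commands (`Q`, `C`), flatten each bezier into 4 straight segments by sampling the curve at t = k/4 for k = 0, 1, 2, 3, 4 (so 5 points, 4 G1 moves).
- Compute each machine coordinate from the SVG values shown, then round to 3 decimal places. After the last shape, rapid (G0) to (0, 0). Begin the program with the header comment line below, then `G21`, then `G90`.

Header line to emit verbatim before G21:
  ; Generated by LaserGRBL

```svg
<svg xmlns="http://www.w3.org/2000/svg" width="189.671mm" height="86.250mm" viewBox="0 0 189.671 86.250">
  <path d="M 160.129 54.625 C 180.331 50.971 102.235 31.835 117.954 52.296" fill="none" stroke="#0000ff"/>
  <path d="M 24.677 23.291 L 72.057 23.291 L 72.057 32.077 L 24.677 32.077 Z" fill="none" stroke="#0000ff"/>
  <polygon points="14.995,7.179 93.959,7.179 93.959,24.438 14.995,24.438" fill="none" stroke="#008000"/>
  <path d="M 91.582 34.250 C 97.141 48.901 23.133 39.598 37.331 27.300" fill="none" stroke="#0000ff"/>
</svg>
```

; Generated by LaserGRBL
G21
G90
G0 X160.129 Y31.625
M3 S837
G1 X159.851 Y36.408 F1517
G1 X140.723 Y41.833
G1 X120.753 Y42.736
G1 X117.954 Y33.954
G0 X24.677 Y62.959
M3 S837
G1 X72.057 Y62.959 F1517
G1 X72.057 Y54.173
G1 X24.677 Y54.173
G1 X24.677 Y62.959
G0 X14.995 Y79.071
M3 S303
G1 X93.959 Y79.071 F2505
G1 X93.959 Y61.812
G1 X14.995 Y61.812
G1 X14.995 Y79.071
G0 X91.582 Y52.000
M3 S837
G1 X83.454 Y45.176 F1517
G1 X61.217 Y45.369
G1 X40.600 Y50.616
G1 X37.331 Y58.950
M5
G0 X0.000 Y0.000

Since the viewBox matches the mm dimensions, user units are millimetres directly. The only transform is the Y-flip y_m = 86.250 − y_svg.

Shape 1 is a cubic bezier drawn with `<path>`. Its stroke #0000ff means cut at S837, F1517. After flipping Y the toolpath is (160.129,31.625) → (159.851,36.408) → (140.723,41.833) → (120.753,42.736) → (117.954,33.954).

Shape 2 is a rectangle drawn with `<path>`. Its stroke #0000ff means cut at S837, F1517. After flipping Y the toolpath is (24.677,62.959) → (72.057,62.959) → (72.057,54.173) → (24.677,54.173) → (24.677,62.959), returning to the start.

Shape 3 is a rectangle drawn with `<polygon>`. Its stroke #008000 means engrave at S303, F2505. After flipping Y the toolpath is (14.995,79.071) → (93.959,79.071) → (93.959,61.812) → (14.995,61.812) → (14.995,79.071), returning to the start.

Shape 4 is a cubic bezier drawn with `<path>`. Its stroke #0000ff means cut at S837, F1517. After flipping Y the toolpath is (91.582,52.000) → (83.454,45.176) → (61.217,45.369) → (40.600,50.616) → (37.331,58.950).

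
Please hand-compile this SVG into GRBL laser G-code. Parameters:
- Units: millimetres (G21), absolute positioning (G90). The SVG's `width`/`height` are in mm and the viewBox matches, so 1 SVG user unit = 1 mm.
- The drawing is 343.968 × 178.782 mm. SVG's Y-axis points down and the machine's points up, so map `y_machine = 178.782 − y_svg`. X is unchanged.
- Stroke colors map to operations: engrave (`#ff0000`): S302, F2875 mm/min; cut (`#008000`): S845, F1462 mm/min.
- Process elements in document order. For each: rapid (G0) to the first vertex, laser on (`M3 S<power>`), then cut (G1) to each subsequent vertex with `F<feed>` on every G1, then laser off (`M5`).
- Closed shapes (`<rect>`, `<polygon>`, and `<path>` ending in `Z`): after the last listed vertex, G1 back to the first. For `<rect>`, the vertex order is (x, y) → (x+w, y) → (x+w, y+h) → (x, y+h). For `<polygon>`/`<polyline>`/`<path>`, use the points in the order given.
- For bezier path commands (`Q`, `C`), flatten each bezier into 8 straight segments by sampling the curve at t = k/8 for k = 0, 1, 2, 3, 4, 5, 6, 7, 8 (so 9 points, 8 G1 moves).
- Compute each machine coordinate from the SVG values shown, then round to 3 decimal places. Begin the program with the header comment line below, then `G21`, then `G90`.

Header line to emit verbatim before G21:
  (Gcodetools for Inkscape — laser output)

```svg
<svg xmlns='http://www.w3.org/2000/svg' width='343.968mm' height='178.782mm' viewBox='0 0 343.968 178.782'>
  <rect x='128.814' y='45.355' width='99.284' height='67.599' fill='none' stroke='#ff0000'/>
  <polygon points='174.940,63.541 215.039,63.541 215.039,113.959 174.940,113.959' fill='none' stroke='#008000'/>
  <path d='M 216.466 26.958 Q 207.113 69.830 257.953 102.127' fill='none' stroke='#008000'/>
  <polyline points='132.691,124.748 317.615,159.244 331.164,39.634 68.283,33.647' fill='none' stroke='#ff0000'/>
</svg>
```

(Gcodetools for Inkscape — laser output)
G21
G90
G0 X128.814 Y133.427
M3 S302
G1 X228.098 Y133.427 F2875
G1 X228.098 Y65.828 F2875
G1 X128.814 Y65.828 F2875
G1 X128.814 Y133.427 F2875
M5
G0 X174.940 Y115.241
M3 S845
G1 X215.039 Y115.241 F1462
G1 X215.039 Y64.823 F1462
G1 X174.940 Y64.823 F1462
G1 X174.940 Y115.241 F1462
M5
G0 X216.466 Y151.824
M3 S845
G1 X215.068 Y141.271 F1462
G1 X215.552 Y131.049 F1462
G1 X217.916 Y121.157 F1462
G1 X222.161 Y111.596 F1462
G1 X228.288 Y102.365 F1462
G1 X236.295 Y93.464 F1462
G1 X246.184 Y84.894 F1462
G1 X257.953 Y76.655 F1462
M5
G0 X132.691 Y54.034
M3 S302
G1 X317.615 Y19.538 F2875
G1 X331.164 Y139.148 F2875
G1 X68.283 Y145.135 F2875
M5

viewBox `0 0 343.968 178.782` with mm width/height → 1 unit = 1 mm. Flip: y_m = 178.782 − y_svg.

**Shape 1** — `<rect>` rectangle, stroke `#ff0000` → engrave (S302, F2875). Machine vertices: (128.814,133.427) → (228.098,133.427) → (228.098,65.828) → (128.814,65.828) → (128.814,133.427). Closed: final G1 returns to the first vertex.

**Shape 2** — `<polygon>` rectangle, stroke `#008000` → cut (S845, F1462). Machine vertices: (174.940,115.241) → (215.039,115.241) → (215.039,64.823) → (174.940,64.823) → (174.940,115.241). Closed: final G1 returns to the first vertex.

**Shape 3** — `<path>` quadratic bezier, stroke `#008000` → cut (S845, F1462). Control points (SVG): P0=(216.466,26.958), P1=(207.113,69.830), P2=(257.953,102.127); sampled at t=k/8. Machine vertices: (216.466,151.824) → (215.068,141.271) → (215.552,131.049) → (217.916,121.157) → (222.161,111.596) → (228.288,102.365) → (236.295,93.464) → (246.184,84.894) → (257.953,76.655). Open path.

**Shape 4** — `<polyline>` open polyline, stroke `#ff0000` → engrave (S302, F2875). Machine vertices: (132.691,54.034) → (317.615,19.538) → (331.164,139.148) → (68.283,145.135). Open path.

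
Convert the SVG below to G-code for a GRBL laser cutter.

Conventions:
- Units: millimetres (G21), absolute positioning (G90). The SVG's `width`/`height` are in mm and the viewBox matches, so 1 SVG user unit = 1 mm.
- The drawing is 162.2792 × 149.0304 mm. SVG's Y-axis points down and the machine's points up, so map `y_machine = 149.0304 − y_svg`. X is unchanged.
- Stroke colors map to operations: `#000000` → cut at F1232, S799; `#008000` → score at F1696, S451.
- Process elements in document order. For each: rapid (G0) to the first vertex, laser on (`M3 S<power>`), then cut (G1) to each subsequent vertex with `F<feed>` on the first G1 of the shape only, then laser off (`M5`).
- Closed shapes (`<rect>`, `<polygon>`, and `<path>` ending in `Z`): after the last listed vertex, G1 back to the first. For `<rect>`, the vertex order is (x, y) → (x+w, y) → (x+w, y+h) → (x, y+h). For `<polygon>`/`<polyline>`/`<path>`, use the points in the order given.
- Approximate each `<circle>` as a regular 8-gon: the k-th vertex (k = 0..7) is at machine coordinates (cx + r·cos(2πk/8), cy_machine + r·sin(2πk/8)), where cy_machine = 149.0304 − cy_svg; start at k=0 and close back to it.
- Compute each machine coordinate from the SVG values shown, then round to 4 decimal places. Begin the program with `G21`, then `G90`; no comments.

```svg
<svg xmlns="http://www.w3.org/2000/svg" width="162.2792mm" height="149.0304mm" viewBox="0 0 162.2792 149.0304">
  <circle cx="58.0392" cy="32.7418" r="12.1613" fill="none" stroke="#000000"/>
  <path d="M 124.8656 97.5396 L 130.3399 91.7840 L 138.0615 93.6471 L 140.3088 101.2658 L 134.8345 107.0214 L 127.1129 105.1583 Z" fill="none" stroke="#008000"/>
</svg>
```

G21
G90
G0 X70.2005 Y116.2886
M3 S799
G1 X66.6385 Y124.8879 F1232
G1 X58.0392 Y128.4499
G1 X49.4399 Y124.8879
G1 X45.8779 Y116.2886
G1 X49.4399 Y107.6893
G1 X58.0392 Y104.1273
G1 X66.6385 Y107.6893
G1 X70.2005 Y116.2886
M5
G0 X124.8656 Y51.4908
M3 S451
G1 X130.3399 Y57.2464 F1696
G1 X138.0615 Y55.3833
G1 X140.3088 Y47.7646
G1 X134.8345 Y42.0090
G1 X127.1129 Y43.8721
G1 X124.8656 Y51.4908
M5

Since the viewBox matches the mm dimensions, user units are millimetres directly. The only transform is the Y-flip y_m = 149.0304 − y_svg.

Shape 1 is a circle drawn with `<circle>`. Its stroke #000000 means cut at S799, F1232. After flipping Y the toolpath is (70.2005,116.2886) → (66.6385,124.8879) → (58.0392,128.4499) → (49.4399,124.8879) → (45.8779,116.2886) → (49.4399,107.6893) → (58.0392,104.1273) → (66.6385,107.6893) → (70.2005,116.2886), returning to the start.

Shape 2 is a regular polygon drawn with `<path>`. Its stroke #008000 means score at S451, F1696. After flipping Y the toolpath is (124.8656,51.4908) → (130.3399,57.2464) → (138.0615,55.3833) → (140.3088,47.7646) → (134.8345,42.0090) → (127.1129,43.8721) → (124.8656,51.4908), returning to the start.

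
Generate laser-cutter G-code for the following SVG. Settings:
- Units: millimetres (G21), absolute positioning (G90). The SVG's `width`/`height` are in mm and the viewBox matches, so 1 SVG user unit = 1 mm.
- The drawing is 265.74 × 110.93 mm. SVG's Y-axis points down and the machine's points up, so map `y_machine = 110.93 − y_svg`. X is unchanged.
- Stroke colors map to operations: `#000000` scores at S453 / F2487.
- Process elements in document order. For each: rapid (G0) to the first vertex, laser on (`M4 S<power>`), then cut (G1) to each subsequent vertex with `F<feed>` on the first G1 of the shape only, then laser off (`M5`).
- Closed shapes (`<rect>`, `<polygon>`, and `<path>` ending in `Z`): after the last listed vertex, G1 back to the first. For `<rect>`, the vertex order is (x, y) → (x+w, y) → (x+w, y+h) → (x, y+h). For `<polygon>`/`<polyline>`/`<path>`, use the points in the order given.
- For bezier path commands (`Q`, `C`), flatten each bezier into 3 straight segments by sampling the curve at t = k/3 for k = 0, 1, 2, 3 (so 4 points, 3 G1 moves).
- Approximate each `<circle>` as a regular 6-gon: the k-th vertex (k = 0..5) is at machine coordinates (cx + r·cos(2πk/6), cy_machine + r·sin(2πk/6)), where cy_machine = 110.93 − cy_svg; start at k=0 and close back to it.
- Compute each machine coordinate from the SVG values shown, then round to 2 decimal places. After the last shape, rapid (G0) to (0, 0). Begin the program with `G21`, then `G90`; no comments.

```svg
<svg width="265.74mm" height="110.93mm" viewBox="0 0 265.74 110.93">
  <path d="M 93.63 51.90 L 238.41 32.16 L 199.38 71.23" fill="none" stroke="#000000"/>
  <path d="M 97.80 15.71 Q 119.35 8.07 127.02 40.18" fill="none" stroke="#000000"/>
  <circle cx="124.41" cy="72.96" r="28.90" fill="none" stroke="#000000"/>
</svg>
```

1 u = 1 mm; y_m = 110.93 − y.

[1] `<path>` open polyline, #000000→score S453 F2487: (93.63,59.03) → (238.41,78.77) → (199.38,39.70)

[2] `<path>` quadratic bezier, #000000→score S453 F2487: (97.80,95.22) → (110.62,95.90) → (120.36,87.74) → (127.02,70.75)

[3] `<circle>` circle, #000000→score S453 F2487: (153.31,37.97) → (138.86,63.00) → (109.96,63.00) → (95.51,37.97) → (109.96,12.94) → (138.86,12.94) → (153.31,37.97) (closed)

G21
G90
G0 X93.63 Y59.03
M4 S453
G1 X238.41 Y78.77 F2487
G1 X199.38 Y39.70
M5
G0 X97.80 Y95.22
M4 S453
G1 X110.62 Y95.90 F2487
G1 X120.36 Y87.74
G1 X127.02 Y70.75
M5
G0 X153.31 Y37.97
M4 S453
G1 X138.86 Y63.00 F2487
G1 X109.96 Y63.00
G1 X95.51 Y37.97
G1 X109.96 Y12.94
G1 X138.86 Y12.94
G1 X153.31 Y37.97
M5
G0 X0.00 Y0.00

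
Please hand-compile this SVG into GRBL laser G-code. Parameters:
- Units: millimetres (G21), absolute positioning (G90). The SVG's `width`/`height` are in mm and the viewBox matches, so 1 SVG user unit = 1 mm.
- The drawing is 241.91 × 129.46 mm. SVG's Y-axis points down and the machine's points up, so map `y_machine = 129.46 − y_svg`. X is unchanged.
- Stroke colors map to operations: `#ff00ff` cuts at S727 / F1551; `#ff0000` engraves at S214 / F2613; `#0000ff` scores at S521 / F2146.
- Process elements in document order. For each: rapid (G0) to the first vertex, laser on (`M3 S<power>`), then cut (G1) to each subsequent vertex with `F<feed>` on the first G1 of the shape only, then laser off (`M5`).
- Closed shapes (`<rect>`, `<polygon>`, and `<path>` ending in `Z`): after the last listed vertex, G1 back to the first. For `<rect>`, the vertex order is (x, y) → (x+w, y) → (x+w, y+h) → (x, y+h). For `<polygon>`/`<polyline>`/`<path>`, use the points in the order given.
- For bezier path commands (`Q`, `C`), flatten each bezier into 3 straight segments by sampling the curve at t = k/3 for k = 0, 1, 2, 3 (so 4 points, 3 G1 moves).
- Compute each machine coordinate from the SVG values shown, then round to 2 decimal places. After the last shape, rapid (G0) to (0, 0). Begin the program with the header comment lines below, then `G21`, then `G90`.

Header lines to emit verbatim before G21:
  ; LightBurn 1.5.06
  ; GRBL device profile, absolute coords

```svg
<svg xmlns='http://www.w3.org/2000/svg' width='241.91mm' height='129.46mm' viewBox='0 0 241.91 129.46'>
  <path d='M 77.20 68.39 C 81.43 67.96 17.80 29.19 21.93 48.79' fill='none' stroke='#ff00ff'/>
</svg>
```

Since the viewBox matches the mm dimensions, user units are millimetres directly. The only transform is the Y-flip y_m = 129.46 − y_svg.

Shape 1 is a cubic bezier drawn with `<path>`. Its stroke #ff00ff means cut at S727, F1551. After flipping Y the toolpath is (77.20,61.07) → (63.83,70.70) → (35.36,84.40) → (21.93,80.67).

; LightBurn 1.5.06
; GRBL device profile, absolute coords
G21
G90
G0 X77.20 Y61.07
M3 S727
G1 X63.83 Y70.70 F1551
G1 X35.36 Y84.40
G1 X21.93 Y80.67
M5
G0 X0.00 Y0.00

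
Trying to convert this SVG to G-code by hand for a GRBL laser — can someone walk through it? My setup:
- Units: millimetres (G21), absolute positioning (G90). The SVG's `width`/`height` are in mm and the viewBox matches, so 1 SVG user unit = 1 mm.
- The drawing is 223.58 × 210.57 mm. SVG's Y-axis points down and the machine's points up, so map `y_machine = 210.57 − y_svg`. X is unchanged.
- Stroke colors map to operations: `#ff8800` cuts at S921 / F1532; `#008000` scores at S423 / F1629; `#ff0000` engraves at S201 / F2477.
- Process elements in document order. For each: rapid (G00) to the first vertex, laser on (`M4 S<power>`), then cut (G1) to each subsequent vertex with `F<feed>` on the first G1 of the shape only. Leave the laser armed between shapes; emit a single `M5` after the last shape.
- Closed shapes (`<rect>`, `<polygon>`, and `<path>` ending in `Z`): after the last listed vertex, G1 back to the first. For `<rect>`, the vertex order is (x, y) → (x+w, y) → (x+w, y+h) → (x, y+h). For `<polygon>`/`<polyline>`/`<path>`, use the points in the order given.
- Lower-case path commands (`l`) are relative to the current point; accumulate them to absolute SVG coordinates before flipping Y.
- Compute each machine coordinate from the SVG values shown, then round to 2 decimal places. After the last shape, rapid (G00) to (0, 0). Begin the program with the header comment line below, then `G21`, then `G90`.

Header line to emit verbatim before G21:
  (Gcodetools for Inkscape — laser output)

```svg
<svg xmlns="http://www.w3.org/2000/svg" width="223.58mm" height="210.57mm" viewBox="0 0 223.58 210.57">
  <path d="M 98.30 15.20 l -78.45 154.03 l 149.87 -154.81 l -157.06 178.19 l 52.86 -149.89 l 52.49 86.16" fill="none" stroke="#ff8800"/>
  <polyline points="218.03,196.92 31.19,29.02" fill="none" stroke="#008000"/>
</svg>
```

(Gcodetools for Inkscape — laser output)
G21
G90
G00 X98.30 Y195.37
M4 S921
G1 X19.85 Y41.34 F1532
G1 X169.72 Y196.15
G1 X12.66 Y17.96
G1 X65.52 Y167.85
G1 X118.01 Y81.69
G00 X218.03 Y13.65
M4 S423
G1 X31.19 Y181.55 F1629
M5
G00 X0.00 Y0.00

1 u = 1 mm; y_m = 210.57 − y.

[1] `<path>` open polyline, #ff8800→cut S921 F1532: (98.30,195.37) → (19.85,41.34) → (169.72,196.15) → (12.66,17.96) → (65.52,167.85) → (118.01,81.69)

[2] `<polyline>` line segment, #008000→score S423 F1629: (218.03,13.65) → (31.19,181.55)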